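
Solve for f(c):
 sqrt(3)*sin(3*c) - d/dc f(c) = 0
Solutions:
 f(c) = C1 - sqrt(3)*cos(3*c)/3


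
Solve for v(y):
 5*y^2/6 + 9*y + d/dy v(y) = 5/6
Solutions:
 v(y) = C1 - 5*y^3/18 - 9*y^2/2 + 5*y/6


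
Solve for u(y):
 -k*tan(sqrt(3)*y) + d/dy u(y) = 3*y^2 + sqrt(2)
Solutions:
 u(y) = C1 - sqrt(3)*k*log(cos(sqrt(3)*y))/3 + y^3 + sqrt(2)*y


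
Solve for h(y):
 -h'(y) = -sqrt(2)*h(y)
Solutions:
 h(y) = C1*exp(sqrt(2)*y)


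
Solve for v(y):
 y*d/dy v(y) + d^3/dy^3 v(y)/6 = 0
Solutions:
 v(y) = C1 + Integral(C2*airyai(-6^(1/3)*y) + C3*airybi(-6^(1/3)*y), y)


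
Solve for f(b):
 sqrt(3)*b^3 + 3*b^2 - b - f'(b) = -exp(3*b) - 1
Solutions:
 f(b) = C1 + sqrt(3)*b^4/4 + b^3 - b^2/2 + b + exp(3*b)/3


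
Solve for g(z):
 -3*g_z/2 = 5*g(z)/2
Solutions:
 g(z) = C1*exp(-5*z/3)


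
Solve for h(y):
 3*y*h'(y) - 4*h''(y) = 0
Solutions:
 h(y) = C1 + C2*erfi(sqrt(6)*y/4)


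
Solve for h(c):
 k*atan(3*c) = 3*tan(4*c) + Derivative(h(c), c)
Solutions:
 h(c) = C1 + k*(c*atan(3*c) - log(9*c^2 + 1)/6) + 3*log(cos(4*c))/4


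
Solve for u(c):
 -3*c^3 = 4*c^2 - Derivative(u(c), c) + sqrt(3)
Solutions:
 u(c) = C1 + 3*c^4/4 + 4*c^3/3 + sqrt(3)*c


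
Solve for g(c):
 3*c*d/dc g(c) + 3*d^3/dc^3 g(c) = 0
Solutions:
 g(c) = C1 + Integral(C2*airyai(-c) + C3*airybi(-c), c)


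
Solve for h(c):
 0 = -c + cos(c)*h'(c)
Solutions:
 h(c) = C1 + Integral(c/cos(c), c)


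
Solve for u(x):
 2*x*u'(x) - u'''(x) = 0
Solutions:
 u(x) = C1 + Integral(C2*airyai(2^(1/3)*x) + C3*airybi(2^(1/3)*x), x)


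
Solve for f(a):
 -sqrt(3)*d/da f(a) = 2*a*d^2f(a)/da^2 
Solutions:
 f(a) = C1 + C2*a^(1 - sqrt(3)/2)


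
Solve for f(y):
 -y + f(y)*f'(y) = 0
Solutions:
 f(y) = -sqrt(C1 + y^2)
 f(y) = sqrt(C1 + y^2)


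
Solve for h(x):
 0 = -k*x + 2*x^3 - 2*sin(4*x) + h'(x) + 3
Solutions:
 h(x) = C1 + k*x^2/2 - x^4/2 - 3*x - cos(4*x)/2


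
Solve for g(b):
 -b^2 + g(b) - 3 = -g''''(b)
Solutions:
 g(b) = b^2 + (C1*sin(sqrt(2)*b/2) + C2*cos(sqrt(2)*b/2))*exp(-sqrt(2)*b/2) + (C3*sin(sqrt(2)*b/2) + C4*cos(sqrt(2)*b/2))*exp(sqrt(2)*b/2) + 3


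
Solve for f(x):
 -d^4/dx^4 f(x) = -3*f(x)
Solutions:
 f(x) = C1*exp(-3^(1/4)*x) + C2*exp(3^(1/4)*x) + C3*sin(3^(1/4)*x) + C4*cos(3^(1/4)*x)


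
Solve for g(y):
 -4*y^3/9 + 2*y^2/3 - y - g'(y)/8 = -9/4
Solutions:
 g(y) = C1 - 8*y^4/9 + 16*y^3/9 - 4*y^2 + 18*y


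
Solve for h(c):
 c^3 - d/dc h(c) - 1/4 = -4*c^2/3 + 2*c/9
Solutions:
 h(c) = C1 + c^4/4 + 4*c^3/9 - c^2/9 - c/4


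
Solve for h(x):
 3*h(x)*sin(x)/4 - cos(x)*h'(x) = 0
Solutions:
 h(x) = C1/cos(x)^(3/4)


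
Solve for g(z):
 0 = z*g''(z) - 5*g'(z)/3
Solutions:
 g(z) = C1 + C2*z^(8/3)


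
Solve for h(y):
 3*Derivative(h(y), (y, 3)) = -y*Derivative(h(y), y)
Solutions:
 h(y) = C1 + Integral(C2*airyai(-3^(2/3)*y/3) + C3*airybi(-3^(2/3)*y/3), y)


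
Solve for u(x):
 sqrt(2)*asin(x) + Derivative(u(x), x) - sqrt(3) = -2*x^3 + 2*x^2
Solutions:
 u(x) = C1 - x^4/2 + 2*x^3/3 + sqrt(3)*x - sqrt(2)*(x*asin(x) + sqrt(1 - x^2))


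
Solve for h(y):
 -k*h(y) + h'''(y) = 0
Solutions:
 h(y) = C1*exp(k^(1/3)*y) + C2*exp(k^(1/3)*y*(-1 + sqrt(3)*I)/2) + C3*exp(-k^(1/3)*y*(1 + sqrt(3)*I)/2)


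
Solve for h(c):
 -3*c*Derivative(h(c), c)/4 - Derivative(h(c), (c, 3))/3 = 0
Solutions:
 h(c) = C1 + Integral(C2*airyai(-2^(1/3)*3^(2/3)*c/2) + C3*airybi(-2^(1/3)*3^(2/3)*c/2), c)


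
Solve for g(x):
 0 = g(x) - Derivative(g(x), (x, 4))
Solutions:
 g(x) = C1*exp(-x) + C2*exp(x) + C3*sin(x) + C4*cos(x)


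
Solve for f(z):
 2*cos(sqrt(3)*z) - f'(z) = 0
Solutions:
 f(z) = C1 + 2*sqrt(3)*sin(sqrt(3)*z)/3


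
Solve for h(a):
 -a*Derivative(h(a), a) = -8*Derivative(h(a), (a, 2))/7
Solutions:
 h(a) = C1 + C2*erfi(sqrt(7)*a/4)


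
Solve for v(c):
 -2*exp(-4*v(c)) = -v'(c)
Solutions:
 v(c) = log(-I*(C1 + 8*c)^(1/4))
 v(c) = log(I*(C1 + 8*c)^(1/4))
 v(c) = log(-(C1 + 8*c)^(1/4))
 v(c) = log(C1 + 8*c)/4


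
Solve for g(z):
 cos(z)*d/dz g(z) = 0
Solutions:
 g(z) = C1


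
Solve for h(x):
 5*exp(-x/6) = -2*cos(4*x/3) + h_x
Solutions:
 h(x) = C1 + 3*sin(4*x/3)/2 - 30*exp(-x/6)


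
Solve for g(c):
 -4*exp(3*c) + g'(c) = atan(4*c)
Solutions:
 g(c) = C1 + c*atan(4*c) + 4*exp(3*c)/3 - log(16*c^2 + 1)/8


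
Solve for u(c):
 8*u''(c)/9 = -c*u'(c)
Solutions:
 u(c) = C1 + C2*erf(3*c/4)


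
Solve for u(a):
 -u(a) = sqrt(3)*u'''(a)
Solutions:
 u(a) = C3*exp(-3^(5/6)*a/3) + (C1*sin(3^(1/3)*a/2) + C2*cos(3^(1/3)*a/2))*exp(3^(5/6)*a/6)


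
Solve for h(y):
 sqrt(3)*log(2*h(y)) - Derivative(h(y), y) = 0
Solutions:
 -sqrt(3)*Integral(1/(log(_y) + log(2)), (_y, h(y)))/3 = C1 - y


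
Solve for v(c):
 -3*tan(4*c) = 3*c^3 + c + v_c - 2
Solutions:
 v(c) = C1 - 3*c^4/4 - c^2/2 + 2*c + 3*log(cos(4*c))/4


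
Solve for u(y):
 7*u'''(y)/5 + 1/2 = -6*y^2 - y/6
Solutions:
 u(y) = C1 + C2*y + C3*y^2 - y^5/14 - 5*y^4/1008 - 5*y^3/84


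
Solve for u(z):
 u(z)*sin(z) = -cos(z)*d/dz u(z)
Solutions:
 u(z) = C1*cos(z)


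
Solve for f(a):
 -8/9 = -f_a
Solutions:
 f(a) = C1 + 8*a/9


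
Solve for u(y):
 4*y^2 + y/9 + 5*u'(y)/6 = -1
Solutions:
 u(y) = C1 - 8*y^3/5 - y^2/15 - 6*y/5


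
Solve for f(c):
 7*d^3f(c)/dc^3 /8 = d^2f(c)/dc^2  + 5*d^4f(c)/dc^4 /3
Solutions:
 f(c) = C1 + C2*c + (C3*sin(sqrt(3399)*c/80) + C4*cos(sqrt(3399)*c/80))*exp(21*c/80)


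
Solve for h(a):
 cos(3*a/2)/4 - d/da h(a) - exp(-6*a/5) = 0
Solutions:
 h(a) = C1 + sin(3*a/2)/6 + 5*exp(-6*a/5)/6


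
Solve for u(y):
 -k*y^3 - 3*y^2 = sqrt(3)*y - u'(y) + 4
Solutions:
 u(y) = C1 + k*y^4/4 + y^3 + sqrt(3)*y^2/2 + 4*y


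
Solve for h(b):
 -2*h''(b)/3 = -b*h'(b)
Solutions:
 h(b) = C1 + C2*erfi(sqrt(3)*b/2)


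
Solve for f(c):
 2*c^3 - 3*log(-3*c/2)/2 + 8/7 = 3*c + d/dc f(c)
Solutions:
 f(c) = C1 + c^4/2 - 3*c^2/2 - 3*c*log(-c)/2 + c*(-2*log(3) + log(2) + log(6)/2 + 37/14)


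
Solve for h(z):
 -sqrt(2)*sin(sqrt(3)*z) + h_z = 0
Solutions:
 h(z) = C1 - sqrt(6)*cos(sqrt(3)*z)/3


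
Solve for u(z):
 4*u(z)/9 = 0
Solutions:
 u(z) = 0


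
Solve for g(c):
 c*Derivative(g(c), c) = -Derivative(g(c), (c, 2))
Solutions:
 g(c) = C1 + C2*erf(sqrt(2)*c/2)


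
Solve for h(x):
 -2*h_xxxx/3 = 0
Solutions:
 h(x) = C1 + C2*x + C3*x^2 + C4*x^3


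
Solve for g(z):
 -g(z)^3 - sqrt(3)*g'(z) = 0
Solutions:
 g(z) = -sqrt(6)*sqrt(-1/(C1 - sqrt(3)*z))/2
 g(z) = sqrt(6)*sqrt(-1/(C1 - sqrt(3)*z))/2


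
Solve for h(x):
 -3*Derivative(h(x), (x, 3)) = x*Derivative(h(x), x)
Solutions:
 h(x) = C1 + Integral(C2*airyai(-3^(2/3)*x/3) + C3*airybi(-3^(2/3)*x/3), x)


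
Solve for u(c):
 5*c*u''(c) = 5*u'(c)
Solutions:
 u(c) = C1 + C2*c^2


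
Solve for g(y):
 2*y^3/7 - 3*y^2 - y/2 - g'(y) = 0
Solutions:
 g(y) = C1 + y^4/14 - y^3 - y^2/4


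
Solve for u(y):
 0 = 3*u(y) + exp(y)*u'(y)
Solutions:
 u(y) = C1*exp(3*exp(-y))


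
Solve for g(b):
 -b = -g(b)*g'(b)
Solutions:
 g(b) = -sqrt(C1 + b^2)
 g(b) = sqrt(C1 + b^2)


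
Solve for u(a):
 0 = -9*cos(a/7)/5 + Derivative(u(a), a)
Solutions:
 u(a) = C1 + 63*sin(a/7)/5


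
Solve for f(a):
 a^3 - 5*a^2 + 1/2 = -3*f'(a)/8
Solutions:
 f(a) = C1 - 2*a^4/3 + 40*a^3/9 - 4*a/3


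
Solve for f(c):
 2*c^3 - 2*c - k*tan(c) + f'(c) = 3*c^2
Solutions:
 f(c) = C1 - c^4/2 + c^3 + c^2 - k*log(cos(c))


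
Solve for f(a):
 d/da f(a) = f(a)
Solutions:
 f(a) = C1*exp(a)


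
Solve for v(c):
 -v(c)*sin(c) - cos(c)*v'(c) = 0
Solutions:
 v(c) = C1*cos(c)


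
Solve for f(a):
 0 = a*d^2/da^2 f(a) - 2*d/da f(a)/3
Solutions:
 f(a) = C1 + C2*a^(5/3)


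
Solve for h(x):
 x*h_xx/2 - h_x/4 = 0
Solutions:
 h(x) = C1 + C2*x^(3/2)


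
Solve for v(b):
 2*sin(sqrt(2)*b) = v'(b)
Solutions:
 v(b) = C1 - sqrt(2)*cos(sqrt(2)*b)


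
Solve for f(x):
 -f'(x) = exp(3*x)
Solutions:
 f(x) = C1 - exp(3*x)/3


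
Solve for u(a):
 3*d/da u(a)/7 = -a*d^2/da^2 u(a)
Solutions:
 u(a) = C1 + C2*a^(4/7)


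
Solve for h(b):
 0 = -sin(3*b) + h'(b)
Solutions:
 h(b) = C1 - cos(3*b)/3


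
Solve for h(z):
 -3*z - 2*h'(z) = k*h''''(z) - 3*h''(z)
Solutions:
 h(z) = C1 + C2*exp(-z*((sqrt((1 - 1/k)/k^2) + 1/k)^(1/3) + 1/(k*(sqrt((1 - 1/k)/k^2) + 1/k)^(1/3)))) + C3*exp(z*((sqrt((1 - 1/k)/k^2) + 1/k)^(1/3)/2 - sqrt(3)*I*(sqrt((1 - 1/k)/k^2) + 1/k)^(1/3)/2 - 2/(k*(-1 + sqrt(3)*I)*(sqrt((1 - 1/k)/k^2) + 1/k)^(1/3)))) + C4*exp(z*((sqrt((1 - 1/k)/k^2) + 1/k)^(1/3)/2 + sqrt(3)*I*(sqrt((1 - 1/k)/k^2) + 1/k)^(1/3)/2 + 2/(k*(1 + sqrt(3)*I)*(sqrt((1 - 1/k)/k^2) + 1/k)^(1/3)))) - 3*z^2/4 - 9*z/4


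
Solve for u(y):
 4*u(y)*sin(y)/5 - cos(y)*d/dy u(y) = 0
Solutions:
 u(y) = C1/cos(y)^(4/5)


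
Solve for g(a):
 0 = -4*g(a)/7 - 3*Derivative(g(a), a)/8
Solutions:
 g(a) = C1*exp(-32*a/21)


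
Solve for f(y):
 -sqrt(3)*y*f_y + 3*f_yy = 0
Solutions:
 f(y) = C1 + C2*erfi(sqrt(2)*3^(3/4)*y/6)


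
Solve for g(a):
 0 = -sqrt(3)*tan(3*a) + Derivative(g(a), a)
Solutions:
 g(a) = C1 - sqrt(3)*log(cos(3*a))/3


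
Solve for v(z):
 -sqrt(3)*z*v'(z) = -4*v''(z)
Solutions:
 v(z) = C1 + C2*erfi(sqrt(2)*3^(1/4)*z/4)


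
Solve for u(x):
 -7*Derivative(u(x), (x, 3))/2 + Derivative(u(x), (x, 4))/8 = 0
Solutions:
 u(x) = C1 + C2*x + C3*x^2 + C4*exp(28*x)


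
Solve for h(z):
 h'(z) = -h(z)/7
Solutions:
 h(z) = C1*exp(-z/7)


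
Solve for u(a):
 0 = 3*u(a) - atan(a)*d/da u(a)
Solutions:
 u(a) = C1*exp(3*Integral(1/atan(a), a))


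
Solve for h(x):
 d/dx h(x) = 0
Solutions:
 h(x) = C1


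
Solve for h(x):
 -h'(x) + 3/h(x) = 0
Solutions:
 h(x) = -sqrt(C1 + 6*x)
 h(x) = sqrt(C1 + 6*x)


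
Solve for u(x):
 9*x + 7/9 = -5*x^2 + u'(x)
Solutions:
 u(x) = C1 + 5*x^3/3 + 9*x^2/2 + 7*x/9


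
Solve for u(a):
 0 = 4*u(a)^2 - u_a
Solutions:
 u(a) = -1/(C1 + 4*a)


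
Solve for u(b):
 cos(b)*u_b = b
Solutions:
 u(b) = C1 + Integral(b/cos(b), b)


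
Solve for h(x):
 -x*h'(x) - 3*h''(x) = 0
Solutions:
 h(x) = C1 + C2*erf(sqrt(6)*x/6)


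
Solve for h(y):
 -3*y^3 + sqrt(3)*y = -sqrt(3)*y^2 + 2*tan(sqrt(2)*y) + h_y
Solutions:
 h(y) = C1 - 3*y^4/4 + sqrt(3)*y^3/3 + sqrt(3)*y^2/2 + sqrt(2)*log(cos(sqrt(2)*y))


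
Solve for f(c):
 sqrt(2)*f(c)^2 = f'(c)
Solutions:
 f(c) = -1/(C1 + sqrt(2)*c)


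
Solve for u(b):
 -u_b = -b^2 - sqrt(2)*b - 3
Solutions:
 u(b) = C1 + b^3/3 + sqrt(2)*b^2/2 + 3*b


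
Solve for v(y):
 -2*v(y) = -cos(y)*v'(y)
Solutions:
 v(y) = C1*(sin(y) + 1)/(sin(y) - 1)


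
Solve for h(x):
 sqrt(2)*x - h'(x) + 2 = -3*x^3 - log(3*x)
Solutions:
 h(x) = C1 + 3*x^4/4 + sqrt(2)*x^2/2 + x*log(x) + x + x*log(3)


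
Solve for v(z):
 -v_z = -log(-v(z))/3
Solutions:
 -li(-v(z)) = C1 + z/3


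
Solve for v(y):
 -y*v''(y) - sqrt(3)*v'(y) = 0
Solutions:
 v(y) = C1 + C2*y^(1 - sqrt(3))


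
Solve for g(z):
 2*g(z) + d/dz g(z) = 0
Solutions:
 g(z) = C1*exp(-2*z)


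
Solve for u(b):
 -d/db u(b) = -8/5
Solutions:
 u(b) = C1 + 8*b/5


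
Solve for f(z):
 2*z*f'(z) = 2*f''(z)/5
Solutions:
 f(z) = C1 + C2*erfi(sqrt(10)*z/2)


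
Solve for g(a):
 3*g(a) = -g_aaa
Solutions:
 g(a) = C3*exp(-3^(1/3)*a) + (C1*sin(3^(5/6)*a/2) + C2*cos(3^(5/6)*a/2))*exp(3^(1/3)*a/2)


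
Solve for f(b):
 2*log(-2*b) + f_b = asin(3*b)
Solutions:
 f(b) = C1 - 2*b*log(-b) + b*asin(3*b) - 2*b*log(2) + 2*b + sqrt(1 - 9*b^2)/3


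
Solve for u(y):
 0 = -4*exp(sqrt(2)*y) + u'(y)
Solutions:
 u(y) = C1 + 2*sqrt(2)*exp(sqrt(2)*y)


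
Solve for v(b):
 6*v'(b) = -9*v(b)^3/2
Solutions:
 v(b) = -sqrt(2)*sqrt(-1/(C1 - 3*b))
 v(b) = sqrt(2)*sqrt(-1/(C1 - 3*b))


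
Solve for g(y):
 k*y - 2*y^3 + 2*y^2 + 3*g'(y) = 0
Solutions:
 g(y) = C1 - k*y^2/6 + y^4/6 - 2*y^3/9


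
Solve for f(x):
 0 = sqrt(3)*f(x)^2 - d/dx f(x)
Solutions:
 f(x) = -1/(C1 + sqrt(3)*x)


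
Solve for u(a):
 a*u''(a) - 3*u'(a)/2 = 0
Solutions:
 u(a) = C1 + C2*a^(5/2)


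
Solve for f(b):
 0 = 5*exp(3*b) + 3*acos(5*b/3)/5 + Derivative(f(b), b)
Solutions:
 f(b) = C1 - 3*b*acos(5*b/3)/5 + 3*sqrt(9 - 25*b^2)/25 - 5*exp(3*b)/3


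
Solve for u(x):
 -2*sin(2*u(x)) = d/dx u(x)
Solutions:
 u(x) = pi - acos((-C1 - exp(8*x))/(C1 - exp(8*x)))/2
 u(x) = acos((-C1 - exp(8*x))/(C1 - exp(8*x)))/2


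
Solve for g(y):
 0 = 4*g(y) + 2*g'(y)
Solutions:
 g(y) = C1*exp(-2*y)


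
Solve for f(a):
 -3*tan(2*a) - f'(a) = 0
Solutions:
 f(a) = C1 + 3*log(cos(2*a))/2


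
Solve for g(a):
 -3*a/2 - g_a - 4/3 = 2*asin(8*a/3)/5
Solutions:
 g(a) = C1 - 3*a^2/4 - 2*a*asin(8*a/3)/5 - 4*a/3 - sqrt(9 - 64*a^2)/20


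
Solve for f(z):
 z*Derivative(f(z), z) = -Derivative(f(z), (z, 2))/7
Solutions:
 f(z) = C1 + C2*erf(sqrt(14)*z/2)


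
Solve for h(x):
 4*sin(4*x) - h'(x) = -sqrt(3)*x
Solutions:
 h(x) = C1 + sqrt(3)*x^2/2 - cos(4*x)


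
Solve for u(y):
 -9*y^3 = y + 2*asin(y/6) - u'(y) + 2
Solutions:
 u(y) = C1 + 9*y^4/4 + y^2/2 + 2*y*asin(y/6) + 2*y + 2*sqrt(36 - y^2)


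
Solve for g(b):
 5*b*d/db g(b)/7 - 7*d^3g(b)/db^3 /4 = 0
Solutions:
 g(b) = C1 + Integral(C2*airyai(140^(1/3)*b/7) + C3*airybi(140^(1/3)*b/7), b)


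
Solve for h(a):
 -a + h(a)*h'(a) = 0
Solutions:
 h(a) = -sqrt(C1 + a^2)
 h(a) = sqrt(C1 + a^2)


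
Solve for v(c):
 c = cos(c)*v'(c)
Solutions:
 v(c) = C1 + Integral(c/cos(c), c)


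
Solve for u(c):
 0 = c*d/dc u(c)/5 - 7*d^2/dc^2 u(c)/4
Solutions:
 u(c) = C1 + C2*erfi(sqrt(70)*c/35)


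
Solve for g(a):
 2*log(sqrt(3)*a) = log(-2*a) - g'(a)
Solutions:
 g(a) = C1 - a*log(a) + a*(-log(3) + log(2) + 1 + I*pi)


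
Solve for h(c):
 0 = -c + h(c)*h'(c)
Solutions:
 h(c) = -sqrt(C1 + c^2)
 h(c) = sqrt(C1 + c^2)


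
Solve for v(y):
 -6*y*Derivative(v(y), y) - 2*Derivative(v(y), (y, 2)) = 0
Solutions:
 v(y) = C1 + C2*erf(sqrt(6)*y/2)


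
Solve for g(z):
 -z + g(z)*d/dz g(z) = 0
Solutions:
 g(z) = -sqrt(C1 + z^2)
 g(z) = sqrt(C1 + z^2)


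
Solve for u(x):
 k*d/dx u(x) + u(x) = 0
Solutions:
 u(x) = C1*exp(-x/k)


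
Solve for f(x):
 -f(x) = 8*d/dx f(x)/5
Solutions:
 f(x) = C1*exp(-5*x/8)


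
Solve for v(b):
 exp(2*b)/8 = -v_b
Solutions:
 v(b) = C1 - exp(2*b)/16


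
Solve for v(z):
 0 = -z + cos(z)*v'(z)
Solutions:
 v(z) = C1 + Integral(z/cos(z), z)


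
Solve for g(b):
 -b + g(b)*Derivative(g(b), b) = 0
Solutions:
 g(b) = -sqrt(C1 + b^2)
 g(b) = sqrt(C1 + b^2)


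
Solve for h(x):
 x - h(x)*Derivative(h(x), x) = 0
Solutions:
 h(x) = -sqrt(C1 + x^2)
 h(x) = sqrt(C1 + x^2)


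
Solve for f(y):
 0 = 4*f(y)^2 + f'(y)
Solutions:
 f(y) = 1/(C1 + 4*y)


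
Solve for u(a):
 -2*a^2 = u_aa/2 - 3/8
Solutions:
 u(a) = C1 + C2*a - a^4/3 + 3*a^2/8


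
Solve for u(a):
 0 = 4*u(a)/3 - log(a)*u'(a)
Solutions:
 u(a) = C1*exp(4*li(a)/3)


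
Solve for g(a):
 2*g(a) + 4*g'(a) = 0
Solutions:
 g(a) = C1*exp(-a/2)


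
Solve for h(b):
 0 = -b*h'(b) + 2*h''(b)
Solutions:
 h(b) = C1 + C2*erfi(b/2)


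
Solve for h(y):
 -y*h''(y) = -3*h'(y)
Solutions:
 h(y) = C1 + C2*y^4


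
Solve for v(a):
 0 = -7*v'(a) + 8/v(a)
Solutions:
 v(a) = -sqrt(C1 + 112*a)/7
 v(a) = sqrt(C1 + 112*a)/7


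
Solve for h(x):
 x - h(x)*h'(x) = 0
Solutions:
 h(x) = -sqrt(C1 + x^2)
 h(x) = sqrt(C1 + x^2)


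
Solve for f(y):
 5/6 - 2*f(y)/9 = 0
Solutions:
 f(y) = 15/4


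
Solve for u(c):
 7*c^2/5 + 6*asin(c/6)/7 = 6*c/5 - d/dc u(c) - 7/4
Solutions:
 u(c) = C1 - 7*c^3/15 + 3*c^2/5 - 6*c*asin(c/6)/7 - 7*c/4 - 6*sqrt(36 - c^2)/7


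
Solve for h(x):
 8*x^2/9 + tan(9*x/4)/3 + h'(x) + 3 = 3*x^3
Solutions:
 h(x) = C1 + 3*x^4/4 - 8*x^3/27 - 3*x + 4*log(cos(9*x/4))/27


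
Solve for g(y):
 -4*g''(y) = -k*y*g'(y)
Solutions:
 g(y) = Piecewise((-sqrt(2)*sqrt(pi)*C1*erf(sqrt(2)*y*sqrt(-k)/4)/sqrt(-k) - C2, (k > 0) | (k < 0)), (-C1*y - C2, True))


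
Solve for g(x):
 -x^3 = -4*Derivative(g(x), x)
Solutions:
 g(x) = C1 + x^4/16


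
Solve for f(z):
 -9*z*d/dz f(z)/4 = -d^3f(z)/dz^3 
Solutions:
 f(z) = C1 + Integral(C2*airyai(2^(1/3)*3^(2/3)*z/2) + C3*airybi(2^(1/3)*3^(2/3)*z/2), z)


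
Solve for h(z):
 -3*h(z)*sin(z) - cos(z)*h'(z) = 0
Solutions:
 h(z) = C1*cos(z)^3


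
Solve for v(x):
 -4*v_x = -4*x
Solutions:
 v(x) = C1 + x^2/2


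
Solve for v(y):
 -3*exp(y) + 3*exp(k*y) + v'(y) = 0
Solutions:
 v(y) = C1 + 3*exp(y) - 3*exp(k*y)/k


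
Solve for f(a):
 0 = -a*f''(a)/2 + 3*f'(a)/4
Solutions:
 f(a) = C1 + C2*a^(5/2)


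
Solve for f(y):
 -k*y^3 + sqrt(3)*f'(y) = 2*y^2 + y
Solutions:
 f(y) = C1 + sqrt(3)*k*y^4/12 + 2*sqrt(3)*y^3/9 + sqrt(3)*y^2/6


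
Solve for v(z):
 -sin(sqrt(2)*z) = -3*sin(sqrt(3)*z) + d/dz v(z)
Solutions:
 v(z) = C1 + sqrt(2)*cos(sqrt(2)*z)/2 - sqrt(3)*cos(sqrt(3)*z)


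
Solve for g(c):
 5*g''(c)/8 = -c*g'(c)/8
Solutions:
 g(c) = C1 + C2*erf(sqrt(10)*c/10)


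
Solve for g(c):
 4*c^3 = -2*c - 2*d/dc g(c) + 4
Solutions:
 g(c) = C1 - c^4/2 - c^2/2 + 2*c


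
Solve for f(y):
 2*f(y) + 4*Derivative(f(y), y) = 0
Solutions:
 f(y) = C1*exp(-y/2)


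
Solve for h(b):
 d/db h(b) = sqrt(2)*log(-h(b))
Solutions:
 -li(-h(b)) = C1 + sqrt(2)*b


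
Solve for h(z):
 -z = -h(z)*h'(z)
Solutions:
 h(z) = -sqrt(C1 + z^2)
 h(z) = sqrt(C1 + z^2)


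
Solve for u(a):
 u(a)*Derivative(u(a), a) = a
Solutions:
 u(a) = -sqrt(C1 + a^2)
 u(a) = sqrt(C1 + a^2)


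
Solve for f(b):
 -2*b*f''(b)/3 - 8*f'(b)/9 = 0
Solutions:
 f(b) = C1 + C2/b^(1/3)


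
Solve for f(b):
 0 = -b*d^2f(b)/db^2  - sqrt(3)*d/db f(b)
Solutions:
 f(b) = C1 + C2*b^(1 - sqrt(3))


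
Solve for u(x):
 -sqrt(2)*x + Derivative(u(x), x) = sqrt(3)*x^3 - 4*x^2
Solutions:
 u(x) = C1 + sqrt(3)*x^4/4 - 4*x^3/3 + sqrt(2)*x^2/2


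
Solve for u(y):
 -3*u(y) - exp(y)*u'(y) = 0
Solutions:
 u(y) = C1*exp(3*exp(-y))


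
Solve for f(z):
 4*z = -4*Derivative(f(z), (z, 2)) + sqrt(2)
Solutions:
 f(z) = C1 + C2*z - z^3/6 + sqrt(2)*z^2/8


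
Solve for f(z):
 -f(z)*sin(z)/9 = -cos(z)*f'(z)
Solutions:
 f(z) = C1/cos(z)^(1/9)


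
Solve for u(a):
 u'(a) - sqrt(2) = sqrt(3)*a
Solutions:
 u(a) = C1 + sqrt(3)*a^2/2 + sqrt(2)*a


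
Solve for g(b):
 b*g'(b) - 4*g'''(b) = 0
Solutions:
 g(b) = C1 + Integral(C2*airyai(2^(1/3)*b/2) + C3*airybi(2^(1/3)*b/2), b)


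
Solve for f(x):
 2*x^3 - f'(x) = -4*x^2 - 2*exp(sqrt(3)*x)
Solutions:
 f(x) = C1 + x^4/2 + 4*x^3/3 + 2*sqrt(3)*exp(sqrt(3)*x)/3


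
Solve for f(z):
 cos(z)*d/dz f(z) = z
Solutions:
 f(z) = C1 + Integral(z/cos(z), z)


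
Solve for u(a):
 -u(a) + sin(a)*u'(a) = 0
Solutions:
 u(a) = C1*sqrt(cos(a) - 1)/sqrt(cos(a) + 1)


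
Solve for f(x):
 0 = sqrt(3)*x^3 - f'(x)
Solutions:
 f(x) = C1 + sqrt(3)*x^4/4


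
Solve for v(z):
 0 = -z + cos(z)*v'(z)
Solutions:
 v(z) = C1 + Integral(z/cos(z), z)


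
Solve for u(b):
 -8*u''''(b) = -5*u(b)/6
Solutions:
 u(b) = C1*exp(-3^(3/4)*5^(1/4)*b/6) + C2*exp(3^(3/4)*5^(1/4)*b/6) + C3*sin(3^(3/4)*5^(1/4)*b/6) + C4*cos(3^(3/4)*5^(1/4)*b/6)


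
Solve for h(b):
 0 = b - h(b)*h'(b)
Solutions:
 h(b) = -sqrt(C1 + b^2)
 h(b) = sqrt(C1 + b^2)


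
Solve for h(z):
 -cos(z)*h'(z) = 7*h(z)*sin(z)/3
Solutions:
 h(z) = C1*cos(z)^(7/3)


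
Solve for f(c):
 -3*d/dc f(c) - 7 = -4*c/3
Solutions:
 f(c) = C1 + 2*c^2/9 - 7*c/3


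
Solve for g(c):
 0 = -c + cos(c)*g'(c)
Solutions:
 g(c) = C1 + Integral(c/cos(c), c)


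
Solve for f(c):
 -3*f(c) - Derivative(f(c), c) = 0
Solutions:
 f(c) = C1*exp(-3*c)


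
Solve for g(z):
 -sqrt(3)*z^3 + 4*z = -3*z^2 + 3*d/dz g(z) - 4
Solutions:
 g(z) = C1 - sqrt(3)*z^4/12 + z^3/3 + 2*z^2/3 + 4*z/3


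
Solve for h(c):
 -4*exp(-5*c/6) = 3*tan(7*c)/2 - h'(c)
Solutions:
 h(c) = C1 + 3*log(tan(7*c)^2 + 1)/28 - 24*exp(-5*c/6)/5


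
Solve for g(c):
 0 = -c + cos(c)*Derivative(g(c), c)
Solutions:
 g(c) = C1 + Integral(c/cos(c), c)


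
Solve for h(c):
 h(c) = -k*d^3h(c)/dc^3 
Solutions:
 h(c) = C1*exp(c*(-1/k)^(1/3)) + C2*exp(c*(-1/k)^(1/3)*(-1 + sqrt(3)*I)/2) + C3*exp(-c*(-1/k)^(1/3)*(1 + sqrt(3)*I)/2)


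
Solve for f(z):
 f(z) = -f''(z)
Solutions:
 f(z) = C1*sin(z) + C2*cos(z)


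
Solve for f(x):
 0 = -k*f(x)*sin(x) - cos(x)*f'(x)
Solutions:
 f(x) = C1*exp(k*log(cos(x)))


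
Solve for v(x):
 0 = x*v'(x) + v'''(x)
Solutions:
 v(x) = C1 + Integral(C2*airyai(-x) + C3*airybi(-x), x)


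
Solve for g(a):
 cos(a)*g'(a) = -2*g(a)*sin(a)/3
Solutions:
 g(a) = C1*cos(a)^(2/3)


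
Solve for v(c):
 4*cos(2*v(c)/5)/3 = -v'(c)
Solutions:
 4*c/3 - 5*log(sin(2*v(c)/5) - 1)/4 + 5*log(sin(2*v(c)/5) + 1)/4 = C1


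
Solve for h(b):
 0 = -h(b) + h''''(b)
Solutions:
 h(b) = C1*exp(-b) + C2*exp(b) + C3*sin(b) + C4*cos(b)


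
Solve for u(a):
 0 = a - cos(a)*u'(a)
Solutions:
 u(a) = C1 + Integral(a/cos(a), a)


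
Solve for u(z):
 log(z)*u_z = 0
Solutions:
 u(z) = C1


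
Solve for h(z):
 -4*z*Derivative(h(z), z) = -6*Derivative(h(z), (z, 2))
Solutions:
 h(z) = C1 + C2*erfi(sqrt(3)*z/3)


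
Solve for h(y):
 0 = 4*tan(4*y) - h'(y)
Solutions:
 h(y) = C1 - log(cos(4*y))


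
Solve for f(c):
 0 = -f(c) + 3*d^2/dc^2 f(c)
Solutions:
 f(c) = C1*exp(-sqrt(3)*c/3) + C2*exp(sqrt(3)*c/3)


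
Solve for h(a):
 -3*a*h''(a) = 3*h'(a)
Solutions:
 h(a) = C1 + C2*log(a)


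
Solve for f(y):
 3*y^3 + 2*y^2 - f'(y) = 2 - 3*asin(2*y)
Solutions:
 f(y) = C1 + 3*y^4/4 + 2*y^3/3 + 3*y*asin(2*y) - 2*y + 3*sqrt(1 - 4*y^2)/2


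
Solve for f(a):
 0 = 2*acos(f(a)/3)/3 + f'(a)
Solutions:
 Integral(1/acos(_y/3), (_y, f(a))) = C1 - 2*a/3


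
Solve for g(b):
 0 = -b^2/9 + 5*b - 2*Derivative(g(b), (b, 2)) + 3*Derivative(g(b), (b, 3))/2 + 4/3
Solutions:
 g(b) = C1 + C2*b + C3*exp(4*b/3) - b^4/216 + 29*b^3/72 + 119*b^2/96


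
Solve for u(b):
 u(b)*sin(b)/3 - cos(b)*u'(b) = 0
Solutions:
 u(b) = C1/cos(b)^(1/3)


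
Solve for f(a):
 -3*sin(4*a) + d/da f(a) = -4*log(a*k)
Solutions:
 f(a) = C1 - 4*a*log(a*k) + 4*a - 3*cos(4*a)/4


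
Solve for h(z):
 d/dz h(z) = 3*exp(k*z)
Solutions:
 h(z) = C1 + 3*exp(k*z)/k


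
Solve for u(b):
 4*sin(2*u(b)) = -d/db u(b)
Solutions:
 u(b) = pi - acos((-C1 - exp(16*b))/(C1 - exp(16*b)))/2
 u(b) = acos((-C1 - exp(16*b))/(C1 - exp(16*b)))/2


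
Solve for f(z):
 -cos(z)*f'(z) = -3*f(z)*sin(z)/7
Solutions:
 f(z) = C1/cos(z)^(3/7)


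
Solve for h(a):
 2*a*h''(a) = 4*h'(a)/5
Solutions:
 h(a) = C1 + C2*a^(7/5)


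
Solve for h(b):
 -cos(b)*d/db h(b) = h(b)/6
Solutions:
 h(b) = C1*(sin(b) - 1)^(1/12)/(sin(b) + 1)^(1/12)


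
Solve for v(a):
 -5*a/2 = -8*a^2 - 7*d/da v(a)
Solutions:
 v(a) = C1 - 8*a^3/21 + 5*a^2/28


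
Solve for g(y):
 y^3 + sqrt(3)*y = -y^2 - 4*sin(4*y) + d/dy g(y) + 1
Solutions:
 g(y) = C1 + y^4/4 + y^3/3 + sqrt(3)*y^2/2 - y - cos(4*y)


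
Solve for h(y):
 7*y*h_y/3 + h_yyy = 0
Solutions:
 h(y) = C1 + Integral(C2*airyai(-3^(2/3)*7^(1/3)*y/3) + C3*airybi(-3^(2/3)*7^(1/3)*y/3), y)


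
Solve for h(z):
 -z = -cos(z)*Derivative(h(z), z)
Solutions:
 h(z) = C1 + Integral(z/cos(z), z)


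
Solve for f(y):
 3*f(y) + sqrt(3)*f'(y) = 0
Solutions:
 f(y) = C1*exp(-sqrt(3)*y)


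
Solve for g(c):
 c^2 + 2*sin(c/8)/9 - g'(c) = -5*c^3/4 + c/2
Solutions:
 g(c) = C1 + 5*c^4/16 + c^3/3 - c^2/4 - 16*cos(c/8)/9


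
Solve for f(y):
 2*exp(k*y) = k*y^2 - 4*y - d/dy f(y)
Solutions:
 f(y) = C1 + k*y^3/3 - 2*y^2 - 2*exp(k*y)/k


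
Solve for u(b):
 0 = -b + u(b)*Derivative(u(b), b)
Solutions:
 u(b) = -sqrt(C1 + b^2)
 u(b) = sqrt(C1 + b^2)


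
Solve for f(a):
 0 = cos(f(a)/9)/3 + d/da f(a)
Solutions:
 a/3 - 9*log(sin(f(a)/9) - 1)/2 + 9*log(sin(f(a)/9) + 1)/2 = C1


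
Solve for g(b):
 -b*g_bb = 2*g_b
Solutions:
 g(b) = C1 + C2/b


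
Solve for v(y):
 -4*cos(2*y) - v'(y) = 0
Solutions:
 v(y) = C1 - 2*sin(2*y)


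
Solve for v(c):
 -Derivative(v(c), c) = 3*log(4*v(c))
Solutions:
 Integral(1/(log(_y) + 2*log(2)), (_y, v(c)))/3 = C1 - c


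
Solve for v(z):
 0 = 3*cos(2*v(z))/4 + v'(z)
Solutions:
 v(z) = -asin((C1 + exp(3*z))/(C1 - exp(3*z)))/2 + pi/2
 v(z) = asin((C1 + exp(3*z))/(C1 - exp(3*z)))/2


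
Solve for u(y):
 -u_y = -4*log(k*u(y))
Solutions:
 li(k*u(y))/k = C1 + 4*y


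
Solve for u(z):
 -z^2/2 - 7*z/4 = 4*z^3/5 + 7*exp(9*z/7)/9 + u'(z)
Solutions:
 u(z) = C1 - z^4/5 - z^3/6 - 7*z^2/8 - 49*exp(9*z/7)/81


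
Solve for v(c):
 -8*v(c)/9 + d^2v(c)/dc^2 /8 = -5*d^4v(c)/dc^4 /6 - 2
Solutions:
 v(c) = C1*exp(-sqrt(30)*c*sqrt(-9 + sqrt(15441))/60) + C2*exp(sqrt(30)*c*sqrt(-9 + sqrt(15441))/60) + C3*sin(sqrt(30)*c*sqrt(9 + sqrt(15441))/60) + C4*cos(sqrt(30)*c*sqrt(9 + sqrt(15441))/60) + 9/4


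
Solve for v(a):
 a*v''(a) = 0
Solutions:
 v(a) = C1 + C2*a


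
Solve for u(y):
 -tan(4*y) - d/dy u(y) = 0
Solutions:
 u(y) = C1 + log(cos(4*y))/4


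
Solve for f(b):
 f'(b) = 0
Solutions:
 f(b) = C1


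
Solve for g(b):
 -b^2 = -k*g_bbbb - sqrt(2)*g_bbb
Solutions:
 g(b) = C1 + C2*b + C3*b^2 + C4*exp(-sqrt(2)*b/k) + sqrt(2)*b^5/120 - b^4*k/24 + sqrt(2)*b^3*k^2/12


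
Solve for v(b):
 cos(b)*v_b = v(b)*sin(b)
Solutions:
 v(b) = C1/cos(b)


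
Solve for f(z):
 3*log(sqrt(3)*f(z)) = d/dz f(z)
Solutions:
 -2*Integral(1/(2*log(_y) + log(3)), (_y, f(z)))/3 = C1 - z


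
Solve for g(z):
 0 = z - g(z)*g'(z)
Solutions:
 g(z) = -sqrt(C1 + z^2)
 g(z) = sqrt(C1 + z^2)


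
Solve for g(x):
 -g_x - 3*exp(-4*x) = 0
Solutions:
 g(x) = C1 + 3*exp(-4*x)/4


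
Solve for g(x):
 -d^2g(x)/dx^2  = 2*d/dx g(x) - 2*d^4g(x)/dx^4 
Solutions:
 g(x) = C1 + C2*exp(-6^(1/3)*x*(6^(1/3)/(sqrt(318) + 18)^(1/3) + (sqrt(318) + 18)^(1/3))/12)*sin(2^(1/3)*3^(1/6)*x*(-3^(2/3)*(sqrt(318) + 18)^(1/3) + 3*2^(1/3)/(sqrt(318) + 18)^(1/3))/12) + C3*exp(-6^(1/3)*x*(6^(1/3)/(sqrt(318) + 18)^(1/3) + (sqrt(318) + 18)^(1/3))/12)*cos(2^(1/3)*3^(1/6)*x*(-3^(2/3)*(sqrt(318) + 18)^(1/3) + 3*2^(1/3)/(sqrt(318) + 18)^(1/3))/12) + C4*exp(6^(1/3)*x*(6^(1/3)/(sqrt(318) + 18)^(1/3) + (sqrt(318) + 18)^(1/3))/6)


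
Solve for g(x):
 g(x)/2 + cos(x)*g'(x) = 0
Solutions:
 g(x) = C1*(sin(x) - 1)^(1/4)/(sin(x) + 1)^(1/4)


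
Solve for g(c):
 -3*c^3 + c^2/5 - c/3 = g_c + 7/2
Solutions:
 g(c) = C1 - 3*c^4/4 + c^3/15 - c^2/6 - 7*c/2


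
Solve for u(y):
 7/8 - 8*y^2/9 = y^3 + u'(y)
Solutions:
 u(y) = C1 - y^4/4 - 8*y^3/27 + 7*y/8


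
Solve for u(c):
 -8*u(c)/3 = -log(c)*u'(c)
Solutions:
 u(c) = C1*exp(8*li(c)/3)


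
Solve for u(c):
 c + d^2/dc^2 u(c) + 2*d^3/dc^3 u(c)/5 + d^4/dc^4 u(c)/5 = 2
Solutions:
 u(c) = C1 + C2*c - c^3/6 + 6*c^2/5 + (C3*sin(2*c) + C4*cos(2*c))*exp(-c)


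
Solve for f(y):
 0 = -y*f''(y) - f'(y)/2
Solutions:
 f(y) = C1 + C2*sqrt(y)


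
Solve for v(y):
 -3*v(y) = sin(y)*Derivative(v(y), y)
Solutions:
 v(y) = C1*(cos(y) + 1)^(3/2)/(cos(y) - 1)^(3/2)


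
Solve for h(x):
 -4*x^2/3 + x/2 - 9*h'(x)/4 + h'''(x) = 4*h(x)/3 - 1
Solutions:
 h(x) = C1*exp(-3^(1/3)*x*(9/(sqrt(13) + 16)^(1/3) + 3^(1/3)*(sqrt(13) + 16)^(1/3))/12)*sin(3^(1/6)*x*(-(sqrt(13) + 16)^(1/3) + 3*3^(2/3)/(sqrt(13) + 16)^(1/3))/4) + C2*exp(-3^(1/3)*x*(9/(sqrt(13) + 16)^(1/3) + 3^(1/3)*(sqrt(13) + 16)^(1/3))/12)*cos(3^(1/6)*x*(-(sqrt(13) + 16)^(1/3) + 3*3^(2/3)/(sqrt(13) + 16)^(1/3))/4) + C3*exp(3^(1/3)*x*(9/(sqrt(13) + 16)^(1/3) + 3^(1/3)*(sqrt(13) + 16)^(1/3))/6) - x^2 + 15*x/4 - 357/64


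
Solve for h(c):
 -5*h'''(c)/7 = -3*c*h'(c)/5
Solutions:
 h(c) = C1 + Integral(C2*airyai(105^(1/3)*c/5) + C3*airybi(105^(1/3)*c/5), c)


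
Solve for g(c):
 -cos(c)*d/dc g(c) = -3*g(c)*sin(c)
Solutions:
 g(c) = C1/cos(c)^3


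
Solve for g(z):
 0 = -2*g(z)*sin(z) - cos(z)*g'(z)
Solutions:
 g(z) = C1*cos(z)^2


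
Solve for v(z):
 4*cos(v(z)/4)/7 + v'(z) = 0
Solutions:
 4*z/7 - 2*log(sin(v(z)/4) - 1) + 2*log(sin(v(z)/4) + 1) = C1


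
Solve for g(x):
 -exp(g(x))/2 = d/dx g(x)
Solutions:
 g(x) = log(1/(C1 + x)) + log(2)


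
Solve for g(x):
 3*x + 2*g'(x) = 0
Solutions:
 g(x) = C1 - 3*x^2/4


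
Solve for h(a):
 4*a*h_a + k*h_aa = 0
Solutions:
 h(a) = C1 + C2*sqrt(k)*erf(sqrt(2)*a*sqrt(1/k))


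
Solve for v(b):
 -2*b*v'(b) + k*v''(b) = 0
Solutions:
 v(b) = C1 + C2*erf(b*sqrt(-1/k))/sqrt(-1/k)


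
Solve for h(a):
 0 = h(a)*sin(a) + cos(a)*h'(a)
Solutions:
 h(a) = C1*cos(a)


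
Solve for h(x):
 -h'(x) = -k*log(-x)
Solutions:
 h(x) = C1 + k*x*log(-x) - k*x


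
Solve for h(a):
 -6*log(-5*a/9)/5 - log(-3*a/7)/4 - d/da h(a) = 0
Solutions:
 h(a) = C1 - 29*a*log(-a)/20 + a*(-24*log(5) + 5*log(7) + 29 + 43*log(3))/20


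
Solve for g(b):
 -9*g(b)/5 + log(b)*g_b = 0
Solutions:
 g(b) = C1*exp(9*li(b)/5)


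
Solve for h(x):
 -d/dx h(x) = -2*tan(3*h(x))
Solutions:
 h(x) = -asin(C1*exp(6*x))/3 + pi/3
 h(x) = asin(C1*exp(6*x))/3


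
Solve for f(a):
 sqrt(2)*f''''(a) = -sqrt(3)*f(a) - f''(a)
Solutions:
 f(a) = (C1*sin(2^(7/8)*3^(1/8)*a*cos(atan(sqrt(-1 + 4*sqrt(6)))/2)/2) + C2*cos(2^(7/8)*3^(1/8)*a*cos(atan(sqrt(-1 + 4*sqrt(6)))/2)/2))*exp(-2^(7/8)*3^(1/8)*a*sin(atan(sqrt(-1 + 4*sqrt(6)))/2)/2) + (C3*sin(2^(7/8)*3^(1/8)*a*cos(atan(sqrt(-1 + 4*sqrt(6)))/2)/2) + C4*cos(2^(7/8)*3^(1/8)*a*cos(atan(sqrt(-1 + 4*sqrt(6)))/2)/2))*exp(2^(7/8)*3^(1/8)*a*sin(atan(sqrt(-1 + 4*sqrt(6)))/2)/2)


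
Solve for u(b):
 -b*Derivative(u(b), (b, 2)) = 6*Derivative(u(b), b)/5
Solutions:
 u(b) = C1 + C2/b^(1/5)


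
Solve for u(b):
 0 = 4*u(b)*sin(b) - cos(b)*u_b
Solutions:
 u(b) = C1/cos(b)^4


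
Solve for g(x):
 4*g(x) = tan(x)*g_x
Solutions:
 g(x) = C1*sin(x)^4


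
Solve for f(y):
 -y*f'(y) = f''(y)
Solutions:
 f(y) = C1 + C2*erf(sqrt(2)*y/2)


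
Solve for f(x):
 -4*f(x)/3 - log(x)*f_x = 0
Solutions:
 f(x) = C1*exp(-4*li(x)/3)


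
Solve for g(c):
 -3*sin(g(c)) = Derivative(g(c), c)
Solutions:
 g(c) = -acos((-C1 - exp(6*c))/(C1 - exp(6*c))) + 2*pi
 g(c) = acos((-C1 - exp(6*c))/(C1 - exp(6*c)))


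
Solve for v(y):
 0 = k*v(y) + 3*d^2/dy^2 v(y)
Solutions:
 v(y) = C1*exp(-sqrt(3)*y*sqrt(-k)/3) + C2*exp(sqrt(3)*y*sqrt(-k)/3)


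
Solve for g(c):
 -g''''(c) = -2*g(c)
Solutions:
 g(c) = C1*exp(-2^(1/4)*c) + C2*exp(2^(1/4)*c) + C3*sin(2^(1/4)*c) + C4*cos(2^(1/4)*c)


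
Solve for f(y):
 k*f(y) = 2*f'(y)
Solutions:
 f(y) = C1*exp(k*y/2)


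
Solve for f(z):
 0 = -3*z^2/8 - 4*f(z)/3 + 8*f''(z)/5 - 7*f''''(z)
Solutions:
 f(z) = -9*z^2/32 + (C1*sin(sqrt(2)*21^(3/4)*z*sin(atan(sqrt(489)/6)/2)/21) + C2*cos(sqrt(2)*21^(3/4)*z*sin(atan(sqrt(489)/6)/2)/21))*exp(-sqrt(2)*21^(3/4)*z*cos(atan(sqrt(489)/6)/2)/21) + (C3*sin(sqrt(2)*21^(3/4)*z*sin(atan(sqrt(489)/6)/2)/21) + C4*cos(sqrt(2)*21^(3/4)*z*sin(atan(sqrt(489)/6)/2)/21))*exp(sqrt(2)*21^(3/4)*z*cos(atan(sqrt(489)/6)/2)/21) - 27/40


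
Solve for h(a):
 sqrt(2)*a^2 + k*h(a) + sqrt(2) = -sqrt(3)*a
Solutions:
 h(a) = (-sqrt(2)*a^2 - sqrt(3)*a - sqrt(2))/k


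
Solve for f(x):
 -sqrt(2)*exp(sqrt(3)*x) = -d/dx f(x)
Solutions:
 f(x) = C1 + sqrt(6)*exp(sqrt(3)*x)/3


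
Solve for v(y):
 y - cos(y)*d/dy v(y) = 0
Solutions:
 v(y) = C1 + Integral(y/cos(y), y)


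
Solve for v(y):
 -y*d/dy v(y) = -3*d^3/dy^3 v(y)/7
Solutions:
 v(y) = C1 + Integral(C2*airyai(3^(2/3)*7^(1/3)*y/3) + C3*airybi(3^(2/3)*7^(1/3)*y/3), y)


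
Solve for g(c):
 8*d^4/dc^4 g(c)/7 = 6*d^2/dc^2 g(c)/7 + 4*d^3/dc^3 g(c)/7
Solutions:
 g(c) = C1 + C2*c + C3*exp(c*(1 - sqrt(13))/4) + C4*exp(c*(1 + sqrt(13))/4)


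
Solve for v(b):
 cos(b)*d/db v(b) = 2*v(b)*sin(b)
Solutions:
 v(b) = C1/cos(b)^2


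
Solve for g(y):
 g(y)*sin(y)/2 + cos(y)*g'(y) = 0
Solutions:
 g(y) = C1*sqrt(cos(y))


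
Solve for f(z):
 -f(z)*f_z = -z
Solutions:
 f(z) = -sqrt(C1 + z^2)
 f(z) = sqrt(C1 + z^2)


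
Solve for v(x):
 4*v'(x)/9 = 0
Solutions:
 v(x) = C1


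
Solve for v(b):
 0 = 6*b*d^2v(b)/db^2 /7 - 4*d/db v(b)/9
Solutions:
 v(b) = C1 + C2*b^(41/27)


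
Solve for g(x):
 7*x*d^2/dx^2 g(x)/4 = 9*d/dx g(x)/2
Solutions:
 g(x) = C1 + C2*x^(25/7)


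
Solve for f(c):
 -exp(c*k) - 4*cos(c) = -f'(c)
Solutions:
 f(c) = C1 + 4*sin(c) + exp(c*k)/k


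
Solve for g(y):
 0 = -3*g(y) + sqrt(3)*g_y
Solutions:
 g(y) = C1*exp(sqrt(3)*y)


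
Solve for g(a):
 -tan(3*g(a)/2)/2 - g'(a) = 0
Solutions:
 g(a) = -2*asin(C1*exp(-3*a/4))/3 + 2*pi/3
 g(a) = 2*asin(C1*exp(-3*a/4))/3


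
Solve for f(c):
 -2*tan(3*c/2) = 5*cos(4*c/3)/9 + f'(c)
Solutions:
 f(c) = C1 + 4*log(cos(3*c/2))/3 - 5*sin(4*c/3)/12


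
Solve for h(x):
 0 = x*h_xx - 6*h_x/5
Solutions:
 h(x) = C1 + C2*x^(11/5)


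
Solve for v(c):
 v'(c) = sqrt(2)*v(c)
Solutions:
 v(c) = C1*exp(sqrt(2)*c)


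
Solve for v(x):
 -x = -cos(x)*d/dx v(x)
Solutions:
 v(x) = C1 + Integral(x/cos(x), x)


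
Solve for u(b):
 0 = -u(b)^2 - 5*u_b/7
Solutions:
 u(b) = 5/(C1 + 7*b)


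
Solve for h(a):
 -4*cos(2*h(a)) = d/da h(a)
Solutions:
 h(a) = -asin((C1 + exp(16*a))/(C1 - exp(16*a)))/2 + pi/2
 h(a) = asin((C1 + exp(16*a))/(C1 - exp(16*a)))/2


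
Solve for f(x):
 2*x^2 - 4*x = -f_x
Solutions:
 f(x) = C1 - 2*x^3/3 + 2*x^2


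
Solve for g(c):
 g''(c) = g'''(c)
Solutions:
 g(c) = C1 + C2*c + C3*exp(c)


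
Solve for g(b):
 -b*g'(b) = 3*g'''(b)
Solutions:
 g(b) = C1 + Integral(C2*airyai(-3^(2/3)*b/3) + C3*airybi(-3^(2/3)*b/3), b)


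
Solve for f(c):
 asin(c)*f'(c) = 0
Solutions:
 f(c) = C1


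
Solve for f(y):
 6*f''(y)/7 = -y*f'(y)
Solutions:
 f(y) = C1 + C2*erf(sqrt(21)*y/6)


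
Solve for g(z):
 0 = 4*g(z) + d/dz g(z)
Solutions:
 g(z) = C1*exp(-4*z)


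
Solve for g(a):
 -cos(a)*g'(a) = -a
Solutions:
 g(a) = C1 + Integral(a/cos(a), a)


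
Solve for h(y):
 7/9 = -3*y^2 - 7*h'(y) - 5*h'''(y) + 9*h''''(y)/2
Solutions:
 h(y) = C1 + C2*exp(y*(-(27*sqrt(363489) + 16309)^(1/3) - 100/(27*sqrt(363489) + 16309)^(1/3) + 20)/54)*sin(sqrt(3)*y*(-(27*sqrt(363489) + 16309)^(1/3) + 100/(27*sqrt(363489) + 16309)^(1/3))/54) + C3*exp(y*(-(27*sqrt(363489) + 16309)^(1/3) - 100/(27*sqrt(363489) + 16309)^(1/3) + 20)/54)*cos(sqrt(3)*y*(-(27*sqrt(363489) + 16309)^(1/3) + 100/(27*sqrt(363489) + 16309)^(1/3))/54) + C4*exp(y*(100/(27*sqrt(363489) + 16309)^(1/3) + 10 + (27*sqrt(363489) + 16309)^(1/3))/27) - y^3/7 + 221*y/441


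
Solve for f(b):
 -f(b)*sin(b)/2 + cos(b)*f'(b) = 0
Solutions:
 f(b) = C1/sqrt(cos(b))


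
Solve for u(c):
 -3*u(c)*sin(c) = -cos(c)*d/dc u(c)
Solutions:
 u(c) = C1/cos(c)^3


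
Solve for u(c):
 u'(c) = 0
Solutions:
 u(c) = C1


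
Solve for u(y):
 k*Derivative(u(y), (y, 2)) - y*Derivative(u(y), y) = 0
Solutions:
 u(y) = C1 + C2*erf(sqrt(2)*y*sqrt(-1/k)/2)/sqrt(-1/k)


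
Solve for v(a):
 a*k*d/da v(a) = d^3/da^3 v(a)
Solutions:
 v(a) = C1 + Integral(C2*airyai(a*k^(1/3)) + C3*airybi(a*k^(1/3)), a)


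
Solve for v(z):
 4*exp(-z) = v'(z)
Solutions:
 v(z) = C1 - 4*exp(-z)


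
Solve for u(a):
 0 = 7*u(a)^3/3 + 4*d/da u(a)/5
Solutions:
 u(a) = -sqrt(6)*sqrt(-1/(C1 - 35*a))
 u(a) = sqrt(6)*sqrt(-1/(C1 - 35*a))


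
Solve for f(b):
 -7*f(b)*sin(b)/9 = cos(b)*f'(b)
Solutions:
 f(b) = C1*cos(b)^(7/9)


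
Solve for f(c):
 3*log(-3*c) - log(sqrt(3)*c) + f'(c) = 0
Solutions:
 f(c) = C1 - 2*c*log(c) + c*(-5*log(3)/2 + 2 - 3*I*pi)


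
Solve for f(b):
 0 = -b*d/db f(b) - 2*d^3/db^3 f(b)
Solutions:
 f(b) = C1 + Integral(C2*airyai(-2^(2/3)*b/2) + C3*airybi(-2^(2/3)*b/2), b)


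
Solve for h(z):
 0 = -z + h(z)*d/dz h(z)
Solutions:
 h(z) = -sqrt(C1 + z^2)
 h(z) = sqrt(C1 + z^2)


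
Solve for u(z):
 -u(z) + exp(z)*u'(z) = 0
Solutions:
 u(z) = C1*exp(-exp(-z))


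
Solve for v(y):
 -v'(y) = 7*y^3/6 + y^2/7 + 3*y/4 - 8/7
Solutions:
 v(y) = C1 - 7*y^4/24 - y^3/21 - 3*y^2/8 + 8*y/7


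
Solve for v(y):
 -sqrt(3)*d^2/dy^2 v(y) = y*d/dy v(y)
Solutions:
 v(y) = C1 + C2*erf(sqrt(2)*3^(3/4)*y/6)


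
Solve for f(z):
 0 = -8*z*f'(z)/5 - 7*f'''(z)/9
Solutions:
 f(z) = C1 + Integral(C2*airyai(-2*105^(2/3)*z/35) + C3*airybi(-2*105^(2/3)*z/35), z)


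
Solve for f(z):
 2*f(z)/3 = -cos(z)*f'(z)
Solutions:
 f(z) = C1*(sin(z) - 1)^(1/3)/(sin(z) + 1)^(1/3)


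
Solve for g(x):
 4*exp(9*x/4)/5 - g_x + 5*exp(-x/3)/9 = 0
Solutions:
 g(x) = C1 + 16*exp(9*x/4)/45 - 5*exp(-x/3)/3


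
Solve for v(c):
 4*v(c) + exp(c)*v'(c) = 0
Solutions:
 v(c) = C1*exp(4*exp(-c))


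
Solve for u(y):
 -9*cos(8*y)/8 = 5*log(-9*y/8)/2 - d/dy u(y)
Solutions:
 u(y) = C1 + 5*y*log(-y)/2 - 15*y*log(2)/2 - 5*y/2 + 5*y*log(3) + 9*sin(8*y)/64


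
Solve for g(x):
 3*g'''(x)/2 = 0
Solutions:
 g(x) = C1 + C2*x + C3*x^2


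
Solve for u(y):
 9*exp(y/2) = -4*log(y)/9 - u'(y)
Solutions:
 u(y) = C1 - 4*y*log(y)/9 + 4*y/9 - 18*exp(y/2)


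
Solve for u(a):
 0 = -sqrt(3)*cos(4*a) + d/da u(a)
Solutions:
 u(a) = C1 + sqrt(3)*sin(4*a)/4


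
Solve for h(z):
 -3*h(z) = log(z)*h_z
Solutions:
 h(z) = C1*exp(-3*li(z))


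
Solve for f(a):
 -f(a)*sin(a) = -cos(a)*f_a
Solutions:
 f(a) = C1/cos(a)


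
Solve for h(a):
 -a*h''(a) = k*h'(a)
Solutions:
 h(a) = C1 + a^(1 - re(k))*(C2*sin(log(a)*Abs(im(k))) + C3*cos(log(a)*im(k)))


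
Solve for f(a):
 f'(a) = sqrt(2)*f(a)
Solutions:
 f(a) = C1*exp(sqrt(2)*a)


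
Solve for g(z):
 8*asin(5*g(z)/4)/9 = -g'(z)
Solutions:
 Integral(1/asin(5*_y/4), (_y, g(z))) = C1 - 8*z/9


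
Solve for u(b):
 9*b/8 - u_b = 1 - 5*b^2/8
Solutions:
 u(b) = C1 + 5*b^3/24 + 9*b^2/16 - b


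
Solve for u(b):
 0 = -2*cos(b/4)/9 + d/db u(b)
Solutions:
 u(b) = C1 + 8*sin(b/4)/9


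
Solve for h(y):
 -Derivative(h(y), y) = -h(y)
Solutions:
 h(y) = C1*exp(y)


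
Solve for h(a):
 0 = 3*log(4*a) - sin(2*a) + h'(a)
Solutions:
 h(a) = C1 - 3*a*log(a) - 6*a*log(2) + 3*a - cos(2*a)/2


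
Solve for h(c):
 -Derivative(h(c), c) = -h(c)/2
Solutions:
 h(c) = C1*exp(c/2)


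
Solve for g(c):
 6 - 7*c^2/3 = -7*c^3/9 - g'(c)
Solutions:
 g(c) = C1 - 7*c^4/36 + 7*c^3/9 - 6*c


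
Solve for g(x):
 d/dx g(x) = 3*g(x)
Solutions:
 g(x) = C1*exp(3*x)


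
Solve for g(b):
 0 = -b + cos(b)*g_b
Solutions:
 g(b) = C1 + Integral(b/cos(b), b)


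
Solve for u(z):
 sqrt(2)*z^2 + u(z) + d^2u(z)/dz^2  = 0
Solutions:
 u(z) = C1*sin(z) + C2*cos(z) - sqrt(2)*z^2 + 2*sqrt(2)


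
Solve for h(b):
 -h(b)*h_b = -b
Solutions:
 h(b) = -sqrt(C1 + b^2)
 h(b) = sqrt(C1 + b^2)


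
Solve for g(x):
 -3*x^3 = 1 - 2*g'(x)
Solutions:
 g(x) = C1 + 3*x^4/8 + x/2


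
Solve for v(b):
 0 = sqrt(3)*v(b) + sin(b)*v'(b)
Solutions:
 v(b) = C1*(cos(b) + 1)^(sqrt(3)/2)/(cos(b) - 1)^(sqrt(3)/2)


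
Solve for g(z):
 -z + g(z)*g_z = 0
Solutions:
 g(z) = -sqrt(C1 + z^2)
 g(z) = sqrt(C1 + z^2)


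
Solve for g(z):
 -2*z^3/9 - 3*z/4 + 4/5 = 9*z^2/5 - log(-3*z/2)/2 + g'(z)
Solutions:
 g(z) = C1 - z^4/18 - 3*z^3/5 - 3*z^2/8 + z*log(-z)/2 + z*(-5*log(2) + 3 + 5*log(3))/10


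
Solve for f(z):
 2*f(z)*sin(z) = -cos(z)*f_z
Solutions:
 f(z) = C1*cos(z)^2


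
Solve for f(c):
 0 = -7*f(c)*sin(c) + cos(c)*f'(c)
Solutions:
 f(c) = C1/cos(c)^7
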